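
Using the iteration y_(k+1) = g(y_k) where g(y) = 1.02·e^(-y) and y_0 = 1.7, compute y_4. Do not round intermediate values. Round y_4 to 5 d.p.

0.65859

y_1 = g(1.700000) = 0.186337
y_2 = g(0.186337) = 0.846594
y_3 = g(0.846594) = 0.437451
y_4 = g(0.437451) = 0.658594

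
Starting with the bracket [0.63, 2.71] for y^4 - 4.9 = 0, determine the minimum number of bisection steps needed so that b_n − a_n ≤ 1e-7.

Initial width b − a = 2.71 − 0.63 = 2.080000.
After n steps the width is (b−a)/2^n; need (b−a)/2^n ≤ 1e-7.
So n ≥ log₂(2.080000/1e-7) = log₂(20800000.0000) ≈ 24.3101.
Hence n = 25.

25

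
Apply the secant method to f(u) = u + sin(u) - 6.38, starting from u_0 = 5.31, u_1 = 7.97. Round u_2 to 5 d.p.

6.43617

f(u_0) = -1.896682, f(u_1) = 2.583277
u_2 = 7.970000 - (2.583277)·(7.970000 - 5.310000)/(2.583277 - (-1.896682)) = 6.436165; f(u_2) = 0.208549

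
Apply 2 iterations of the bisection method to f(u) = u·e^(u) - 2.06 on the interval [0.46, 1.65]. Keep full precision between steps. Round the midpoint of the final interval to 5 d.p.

0.90625

f(0.460000) = -1.331326, f(1.650000) = 6.531517 (opposite signs)
step 1: m = 1.055000, f(m) = 0.969934 > 0 → root in [0.460000, 1.055000]
step 2: m = 0.757500, f(m) = -0.444300 < 0 → root in [0.757500, 1.055000]
Midpoint of [0.757500, 1.055000] = 0.906250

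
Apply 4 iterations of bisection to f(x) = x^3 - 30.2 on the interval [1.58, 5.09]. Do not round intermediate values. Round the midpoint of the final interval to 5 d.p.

3.00594

f(1.580000) = -26.255688, f(5.090000) = 101.672229 (opposite signs)
step 1: m = 3.335000, f(m) = 6.892620 > 0 → root in [1.580000, 3.335000]
step 2: m = 2.457500, f(m) = -15.358405 < 0 → root in [2.457500, 3.335000]
step 3: m = 2.896250, f(m) = -5.905490 < 0 → root in [2.896250, 3.335000]
step 4: m = 3.115625, f(m) = 0.043743 > 0 → root in [2.896250, 3.115625]
Midpoint of [2.896250, 3.115625] = 3.005937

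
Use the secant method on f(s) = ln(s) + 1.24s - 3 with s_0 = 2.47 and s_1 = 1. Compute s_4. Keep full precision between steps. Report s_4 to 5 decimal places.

1.90120

Secant update: s_(k+1) = s_k − f(s_k)·(s_k − s_(k-1))/(f(s_k) − f(s_(k-1))).
f(s_0) = 0.967018, f(s_1) = -1.760000
s_2 = 1.000000 - (-1.760000)·(1.000000 - 2.470000)/(-1.760000 - (0.967018)) = 1.948729; f(s_2) = 0.083601
s_3 = 1.948729 - (0.083601)·(1.948729 - 1.000000)/(0.083601 - (-1.760000)) = 1.905707; f(s_3) = 0.007930
s_4 = 1.905707 - (0.007930)·(1.905707 - 1.948729)/(0.007930 - (0.083601)) = 1.901199; f(s_4) = -0.000029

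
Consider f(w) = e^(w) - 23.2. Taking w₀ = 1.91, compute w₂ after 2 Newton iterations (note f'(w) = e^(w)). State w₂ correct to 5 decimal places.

3.64626

Newton update: w ← w − f(w)/f'(w).
w_0 = 1.910000: f = -16.446911, f' = 6.753089 → w_1 = 1.910000 - (-16.446911)/(6.753089) = 4.345465
w_1 = 4.345465: f = 53.927891, f' = 77.127891 → w_2 = 4.345465 - (53.927891)/(77.127891) = 3.646264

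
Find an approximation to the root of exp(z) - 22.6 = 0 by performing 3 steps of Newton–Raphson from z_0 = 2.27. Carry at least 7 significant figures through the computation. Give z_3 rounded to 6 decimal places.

f'(z) = exp(z)
z_0 = 2.270000: f = -12.920599, f' = 9.679401 → z_1 = 2.270000 - (-12.920599)/(9.679401) = 3.604855
z_1 = 3.604855: f = 14.176361, f' = 36.776361 → z_2 = 3.604855 - (14.176361)/(36.776361) = 3.219380
z_2 = 3.219380: f = 2.412619, f' = 25.012619 → z_3 = 3.219380 - (2.412619)/(25.012619) = 3.122924

3.122924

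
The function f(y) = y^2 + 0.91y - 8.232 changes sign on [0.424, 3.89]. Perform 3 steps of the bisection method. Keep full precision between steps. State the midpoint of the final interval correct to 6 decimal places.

f(0.424000) = -7.666384, f(3.890000) = 10.440000 (opposite signs)
step 1: m = 2.157000, f(m) = -1.616481 < 0 → root in [2.157000, 3.890000]
step 2: m = 3.023500, f(m) = 3.660937 > 0 → root in [2.157000, 3.023500]
step 3: m = 2.590250, f(m) = 0.834523 > 0 → root in [2.157000, 2.590250]
Midpoint of [2.157000, 2.590250] = 2.373625

2.373625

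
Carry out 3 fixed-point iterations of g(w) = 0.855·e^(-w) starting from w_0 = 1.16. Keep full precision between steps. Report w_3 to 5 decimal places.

0.44458

w_1 = g(1.160000) = 0.268031
w_2 = g(0.268031) = 0.653976
w_3 = g(0.653976) = 0.444578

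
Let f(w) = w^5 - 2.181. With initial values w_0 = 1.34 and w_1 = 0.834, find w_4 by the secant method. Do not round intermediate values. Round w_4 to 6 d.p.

1.152314

f(w_0) = 2.139400, f(w_1) = -1.777512
w_2 = 0.834000 - (-1.777512)·(0.834000 - 1.340000)/(-1.777512 - (2.139400)) = 1.063625; f(w_2) = -0.819735
w_3 = 1.063625 - (-0.819735)·(1.063625 - 0.834000)/(-0.819735 - (-1.777512)) = 1.260155; f(w_3) = 0.996746
w_4 = 1.260155 - (0.996746)·(1.260155 - 1.063625)/(0.996746 - (-0.819735)) = 1.152314; f(w_4) = -0.149324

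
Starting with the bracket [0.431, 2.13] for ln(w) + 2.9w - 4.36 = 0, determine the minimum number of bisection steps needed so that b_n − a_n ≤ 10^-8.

28

Initial width b − a = 2.13 − 0.431 = 1.699000.
After n steps the width is (b−a)/2^n; need (b−a)/2^n ≤ 10^-8.
So n ≥ log₂(1.699000/10^-8) = log₂(169900000.0000) ≈ 27.3401.
Hence n = 28.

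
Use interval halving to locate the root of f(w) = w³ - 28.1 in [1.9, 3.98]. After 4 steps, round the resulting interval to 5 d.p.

[2.94000, 3.07000]

f(1.900000) = -21.241000, f(3.980000) = 34.944792 (opposite signs)
step 1: m = 2.940000, f(m) = -2.687816 < 0 → root in [2.940000, 3.980000]
step 2: m = 3.460000, f(m) = 13.321736 > 0 → root in [2.940000, 3.460000]
step 3: m = 3.200000, f(m) = 4.668000 > 0 → root in [2.940000, 3.200000]
step 4: m = 3.070000, f(m) = 0.834443 > 0 → root in [2.940000, 3.070000]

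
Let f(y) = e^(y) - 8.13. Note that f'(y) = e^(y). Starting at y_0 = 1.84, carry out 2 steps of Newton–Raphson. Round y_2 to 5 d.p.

Newton update: y ← y − f(y)/f'(y).
y_0 = 1.840000: f = -1.833462, f' = 6.296538 → y_1 = 1.840000 - (-1.833462)/(6.296538) = 2.131186
y_1 = 2.131186: f = 0.294850, f' = 8.424850 → y_2 = 2.131186 - (0.294850)/(8.424850) = 2.096188

2.09619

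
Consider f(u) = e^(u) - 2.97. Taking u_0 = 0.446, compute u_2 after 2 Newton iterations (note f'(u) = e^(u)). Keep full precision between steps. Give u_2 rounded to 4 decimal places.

1.1193

Newton update: u ← u − f(u)/f'(u).
u_0 = 0.446000: f = -1.407949, f' = 1.562051 → u_1 = 0.446000 - (-1.407949)/(1.562051) = 1.347346
u_1 = 1.347346: f = 0.877201, f' = 3.847201 → u_2 = 1.347346 - (0.877201)/(3.847201) = 1.119336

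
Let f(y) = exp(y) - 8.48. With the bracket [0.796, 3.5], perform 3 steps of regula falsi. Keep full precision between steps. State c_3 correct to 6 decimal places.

f(0.796000) = -6.263343, f(3.500000) = 24.635452
step 1: c = 1.344115, f(c) = -4.645210 < 0 → new bracket [1.344115, 3.500000]
step 2: c = 1.686134, f(c) = -3.081433 < 0 → new bracket [1.686134, 3.500000]
step 3: c = 1.887791, f(c) = -1.875239 < 0 → new bracket [1.887791, 3.500000]

1.887791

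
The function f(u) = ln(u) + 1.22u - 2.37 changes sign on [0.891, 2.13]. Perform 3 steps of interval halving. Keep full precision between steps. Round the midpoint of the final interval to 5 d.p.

f(0.891000) = -1.398391, f(2.130000) = 0.984722 (opposite signs)
step 1: m = 1.510500, f(m) = -0.114749 < 0 → root in [1.510500, 2.130000]
step 2: m = 1.820250, f(m) = 0.449679 > 0 → root in [1.510500, 1.820250]
step 3: m = 1.665375, f(m) = 0.171808 > 0 → root in [1.510500, 1.665375]
Midpoint of [1.510500, 1.665375] = 1.587938

1.58794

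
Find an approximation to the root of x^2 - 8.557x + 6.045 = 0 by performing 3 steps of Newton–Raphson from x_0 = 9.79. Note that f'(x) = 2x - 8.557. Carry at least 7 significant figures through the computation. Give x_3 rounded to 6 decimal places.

7.780051

x_0 = 9.790000: f = 18.116070, f' = 11.023000 → x_1 = 9.790000 - (18.116070)/(11.023000) = 8.146521
x_1 = 8.146521: f = 2.701024, f' = 7.736042 → x_2 = 8.146521 - (2.701024)/(7.736042) = 7.797373
x_2 = 7.797373: f = 0.121904, f' = 7.037746 → x_3 = 7.797373 - (0.121904)/(7.037746) = 7.780051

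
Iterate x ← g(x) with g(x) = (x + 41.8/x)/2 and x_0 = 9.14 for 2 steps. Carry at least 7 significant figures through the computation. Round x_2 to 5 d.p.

6.47646

x_1 = g(9.140000) = 6.856652
x_2 = g(6.856652) = 6.476461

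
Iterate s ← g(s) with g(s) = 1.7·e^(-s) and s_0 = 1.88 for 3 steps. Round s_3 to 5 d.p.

s_1 = g(1.880000) = 0.259403
s_2 = g(0.259403) = 1.311570
s_3 = g(1.311570) = 0.457974

0.45797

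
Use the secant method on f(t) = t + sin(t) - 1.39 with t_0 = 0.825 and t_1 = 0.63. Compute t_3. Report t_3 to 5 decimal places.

0.72610

f(t_0) = 0.169548, f(t_1) = -0.170855
t_2 = 0.630000 - (-0.170855)·(0.630000 - 0.825000)/(-0.170855 - (0.169548)) = 0.727874; f(t_2) = 0.003159
t_3 = 0.727874 - (0.003159)·(0.727874 - 0.630000)/(0.003159 - (-0.170855)) = 0.726098; f(t_3) = 0.000055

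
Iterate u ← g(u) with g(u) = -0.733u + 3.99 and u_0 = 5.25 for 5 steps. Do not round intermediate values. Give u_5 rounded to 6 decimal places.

1.678640

u_1 = g(5.250000) = 0.141750
u_2 = g(0.141750) = 3.886097
u_3 = g(3.886097) = 1.141491
u_4 = g(1.141491) = 3.153287
u_5 = g(3.153287) = 1.678640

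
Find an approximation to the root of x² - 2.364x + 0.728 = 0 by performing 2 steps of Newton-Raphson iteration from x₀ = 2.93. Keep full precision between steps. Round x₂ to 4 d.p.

f'(x) = 2x - 2.364
x_0 = 2.930000: f = 2.386380, f' = 3.496000 → x_1 = 2.930000 - (2.386380)/(3.496000) = 2.247397
x_1 = 2.247397: f = 0.465947, f' = 2.130794 → x_2 = 2.247397 - (0.465947)/(2.130794) = 2.028724

2.0287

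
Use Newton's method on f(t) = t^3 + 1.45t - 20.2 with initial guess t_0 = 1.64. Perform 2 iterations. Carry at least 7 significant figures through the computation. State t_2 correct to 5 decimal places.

2.62068

Newton update: t ← t − f(t)/f'(t).
f'(t) = 3t^2 + 1.45
t_0 = 1.640000: f = -13.411056, f' = 9.518800 → t_1 = 1.640000 - (-13.411056)/(9.518800) = 3.048902
t_1 = 3.048902: f = 12.562900, f' = 29.337410 → t_2 = 3.048902 - (12.562900)/(29.337410) = 2.620681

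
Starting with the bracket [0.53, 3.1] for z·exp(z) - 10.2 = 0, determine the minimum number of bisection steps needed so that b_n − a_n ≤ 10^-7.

Initial width b − a = 3.1 − 0.53 = 2.570000.
After n steps the width is (b−a)/2^n; need (b−a)/2^n ≤ 10^-7.
So n ≥ log₂(2.570000/10^-7) = log₂(25700000.0000) ≈ 24.6153.
Hence n = 25.

25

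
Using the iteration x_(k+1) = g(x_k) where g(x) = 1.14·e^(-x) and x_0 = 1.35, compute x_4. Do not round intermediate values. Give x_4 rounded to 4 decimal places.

0.6997

x_1 = g(1.350000) = 0.295534
x_2 = g(0.295534) = 0.848313
x_3 = g(0.848313) = 0.488076
x_4 = g(0.488076) = 0.699739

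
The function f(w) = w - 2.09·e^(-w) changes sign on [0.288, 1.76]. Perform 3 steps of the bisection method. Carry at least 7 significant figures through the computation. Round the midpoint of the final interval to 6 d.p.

0.932000

f(0.288000) = -1.279002, f(1.760000) = 1.400426 (opposite signs)
step 1: m = 1.024000, f(m) = 0.273365 > 0 → root in [0.288000, 1.024000]
step 2: m = 0.656000, f(m) = -0.428549 < 0 → root in [0.656000, 1.024000]
step 3: m = 0.840000, f(m) = -0.062275 < 0 → root in [0.840000, 1.024000]
Midpoint of [0.840000, 1.024000] = 0.932000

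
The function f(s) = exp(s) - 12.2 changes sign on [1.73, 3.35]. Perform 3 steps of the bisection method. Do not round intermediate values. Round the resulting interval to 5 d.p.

f(1.730000) = -6.559346, f(3.350000) = 16.302734 (opposite signs)
step 1: m = 2.540000, f(m) = 0.479671 > 0 → root in [1.730000, 2.540000]
step 2: m = 2.135000, f(m) = -3.742953 < 0 → root in [2.135000, 2.540000]
step 3: m = 2.337500, f(m) = -1.844684 < 0 → root in [2.337500, 2.540000]

[2.33750, 2.54000]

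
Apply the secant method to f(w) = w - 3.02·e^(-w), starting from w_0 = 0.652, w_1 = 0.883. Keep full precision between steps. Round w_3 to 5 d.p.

Secant update: w_(k+1) = w_k − f(w_k)·(w_k − w_(k-1))/(f(w_k) − f(w_(k-1))).
f(w_0) = -0.921428, f(w_1) = -0.365892
w_2 = 0.883000 - (-0.365892)·(0.883000 - 0.652000)/(-0.365892 - (-0.921428)) = 1.035143; f(w_2) = -0.037487
w_3 = 1.035143 - (-0.037487)·(1.035143 - 0.883000)/(-0.037487 - (-0.365892)) = 1.052510; f(w_3) = -0.001653

1.05251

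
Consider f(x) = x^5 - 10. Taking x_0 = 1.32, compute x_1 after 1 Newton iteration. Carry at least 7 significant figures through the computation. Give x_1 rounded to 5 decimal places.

1.71477

f'(x) = 5x^4
x_0 = 1.320000: f = -5.992536, f' = 15.179789 → x_1 = 1.320000 - (-5.992536)/(15.179789) = 1.714771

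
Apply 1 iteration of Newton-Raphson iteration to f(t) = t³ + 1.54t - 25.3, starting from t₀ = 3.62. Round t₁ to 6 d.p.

f'(t) = 3t² + 1.54
t_0 = 3.620000: f = 27.712728, f' = 40.853200 → t_1 = 3.620000 - (27.712728)/(40.853200) = 2.941651

2.941651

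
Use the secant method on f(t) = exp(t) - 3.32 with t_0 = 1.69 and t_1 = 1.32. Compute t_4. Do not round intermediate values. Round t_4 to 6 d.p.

1.199985

f(t_0) = 2.099481, f(t_1) = 0.423421
t_2 = 1.320000 - (0.423421)·(1.320000 - 1.690000)/(0.423421 - (2.099481)) = 1.226527; f(t_2) = 0.089369
t_3 = 1.226527 - (0.089369)·(1.226527 - 1.320000)/(0.089369 - (0.423421)) = 1.201520; f(t_3) = 0.005169
t_4 = 1.201520 - (0.005169)·(1.201520 - 1.226527)/(0.005169 - (0.089369)) = 1.199985; f(t_4) = 0.000068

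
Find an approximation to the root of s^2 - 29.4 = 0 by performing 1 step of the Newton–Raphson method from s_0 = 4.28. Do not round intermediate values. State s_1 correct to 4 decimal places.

5.5746

f'(s) = 2s
s_0 = 4.280000: f = -11.081600, f' = 8.560000 → s_1 = 4.280000 - (-11.081600)/(8.560000) = 5.574579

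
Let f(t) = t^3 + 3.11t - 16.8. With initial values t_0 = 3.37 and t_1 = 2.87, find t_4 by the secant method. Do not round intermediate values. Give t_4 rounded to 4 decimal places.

2.1642

Secant update: t_(k+1) = t_k − f(t_k)·(t_k − t_(k-1))/(f(t_k) − f(t_(k-1))).
f(t_0) = 31.953453, f(t_1) = 15.765603
t_2 = 2.870000 - (15.765603)·(2.870000 - 3.370000)/(15.765603 - (31.953453)) = 2.383042; f(t_2) = 4.144294
t_3 = 2.383042 - (4.144294)·(2.383042 - 2.870000)/(4.144294 - (15.765603)) = 2.209387; f(t_3) = 0.856080
t_4 = 2.209387 - (0.856080)·(2.209387 - 2.383042)/(0.856080 - (4.144294)) = 2.164177; f(t_4) = 0.066857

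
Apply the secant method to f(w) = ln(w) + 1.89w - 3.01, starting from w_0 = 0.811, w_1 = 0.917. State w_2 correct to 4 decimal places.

Secant update: w_(k+1) = w_k − f(w_k)·(w_k − w_(k-1))/(f(w_k) − f(w_(k-1))).
f(w_0) = -1.686697, f(w_1) = -1.363518
w_2 = 0.917000 - (-1.363518)·(0.917000 - 0.811000)/(-1.363518 - (-1.686697)) = 1.364222; f(w_2) = -0.121037

1.3642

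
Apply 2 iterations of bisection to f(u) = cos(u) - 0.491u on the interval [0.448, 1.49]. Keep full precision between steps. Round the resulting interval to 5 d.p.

[0.96900, 1.22950]

f(0.448000) = 0.681347, f(1.490000) = -0.650882 (opposite signs)
step 1: m = 0.969000, f(m) = 0.090345 > 0 → root in [0.969000, 1.490000]
step 2: m = 1.229500, f(m) = -0.268976 < 0 → root in [0.969000, 1.229500]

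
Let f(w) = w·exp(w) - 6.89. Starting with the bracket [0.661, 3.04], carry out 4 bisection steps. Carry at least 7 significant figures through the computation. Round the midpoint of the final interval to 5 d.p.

1.47878

f(0.661000) = -5.609823, f(3.040000) = 56.661939 (opposite signs)
step 1: m = 1.850500, f(m) = 4.884732 > 0 → root in [0.661000, 1.850500]
step 2: m = 1.255750, f(m) = -2.481727 < 0 → root in [1.255750, 1.850500]
step 3: m = 1.553125, f(m) = 0.450405 > 0 → root in [1.255750, 1.553125]
step 4: m = 1.404438, f(m) = -1.169396 < 0 → root in [1.404438, 1.553125]
Midpoint of [1.404438, 1.553125] = 1.478781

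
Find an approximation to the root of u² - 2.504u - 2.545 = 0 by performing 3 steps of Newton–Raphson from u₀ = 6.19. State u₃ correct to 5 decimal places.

f'(u) = 2u - 2.504
u_0 = 6.190000: f = 20.271340, f' = 9.876000 → u_1 = 6.190000 - (20.271340)/(9.876000) = 4.137414
u_1 = 4.137414: f = 4.213110, f' = 5.770828 → u_2 = 4.137414 - (4.213110)/(5.770828) = 3.407344
u_2 = 3.407344: f = 0.533003, f' = 4.310687 → u_3 = 3.407344 - (0.533003)/(4.310687) = 3.283697

3.28370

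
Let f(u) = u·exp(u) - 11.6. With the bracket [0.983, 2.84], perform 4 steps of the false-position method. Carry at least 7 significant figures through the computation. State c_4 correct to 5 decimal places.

1.76308

f(0.983000) = -8.972970, f(2.840000) = 37.008774
step 1: c = 1.345379, f(c) = -6.434229 < 0 → new bracket [1.345379, 2.840000]
step 2: c = 1.566743, f(c) = -4.093703 < 0 → new bracket [1.566743, 2.840000]
step 3: c = 1.693556, f(c) = -2.389105 < 0 → new bracket [1.693556, 2.840000]
step 4: c = 1.763077, f(c) = -1.320641 < 0 → new bracket [1.763077, 2.840000]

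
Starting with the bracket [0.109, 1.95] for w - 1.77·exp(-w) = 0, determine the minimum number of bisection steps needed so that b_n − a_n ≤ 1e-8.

28

Initial width b − a = 1.95 − 0.109 = 1.841000.
After n steps the width is (b−a)/2^n; need (b−a)/2^n ≤ 1e-8.
So n ≥ log₂(1.841000/1e-8) = log₂(184100000.0000) ≈ 27.4559.
Hence n = 28.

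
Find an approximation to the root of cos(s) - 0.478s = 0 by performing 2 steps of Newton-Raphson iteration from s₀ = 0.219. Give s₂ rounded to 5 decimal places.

Newton update: s ← s − f(s)/f'(s).
f'(s) = -sin(s) - 0.478
s_0 = 0.219000: f = 0.871433, f' = -0.695254 → s_1 = 0.219000 - (0.871433)/(-0.695254) = 1.472403
s_1 = 1.472403: f = -0.605574, f' = -1.473163 → s_2 = 1.472403 - (-0.605574)/(-1.473163) = 1.061332

1.06133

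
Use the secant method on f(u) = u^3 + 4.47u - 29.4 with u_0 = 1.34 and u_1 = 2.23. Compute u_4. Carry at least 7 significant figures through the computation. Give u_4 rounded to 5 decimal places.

2.60653

Secant update: u_(k+1) = u_k − f(u_k)·(u_k − u_(k-1))/(f(u_k) − f(u_(k-1))).
f(u_0) = -21.004096, f(u_1) = -8.342333
u_2 = 2.230000 - (-8.342333)·(2.230000 - 1.340000)/(-8.342333 - (-21.004096)) = 2.816386; f(u_2) = 5.528895
u_3 = 2.816386 - (5.528895)·(2.816386 - 2.230000)/(5.528895 - (-8.342333)) = 2.582660; f(u_3) = -0.628830
u_4 = 2.582660 - (-0.628830)·(2.582660 - 2.816386)/(-0.628830 - (5.528895)) = 2.606528; f(u_4) = -0.040099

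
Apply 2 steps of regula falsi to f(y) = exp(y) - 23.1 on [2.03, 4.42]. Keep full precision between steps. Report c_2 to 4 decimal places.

2.8071

f(2.030000) = -15.485914, f(4.420000) = 59.996285
step 1: c = 2.520332, f(c) = -10.667277 < 0 → new bracket [2.520332, 4.420000]
step 2: c = 2.807103, f(c) = -6.538126 < 0 → new bracket [2.807103, 4.420000]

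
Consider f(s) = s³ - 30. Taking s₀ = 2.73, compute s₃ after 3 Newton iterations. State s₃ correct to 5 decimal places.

3.10723

Newton update: s ← s − f(s)/f'(s).
f'(s) = 3s²
s_0 = 2.730000: f = -9.653583, f' = 22.358700 → s_1 = 2.730000 - (-9.653583)/(22.358700) = 3.161760
s_1 = 3.161760: f = 1.607237, f' = 29.990171 → s_2 = 3.161760 - (1.607237)/(29.990171) = 3.108167
s_2 = 3.108167: f = 0.027089, f' = 28.982115 → s_3 = 3.108167 - (0.027089)/(28.982115) = 3.107233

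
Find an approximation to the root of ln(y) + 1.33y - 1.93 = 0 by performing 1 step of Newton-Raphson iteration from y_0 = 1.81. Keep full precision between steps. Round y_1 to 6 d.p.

f'(y) = 1/y + 1.33
y_0 = 1.810000: f = 1.070627, f' = 1.882486 → y_1 = 1.810000 - (1.070627)/(1.882486) = 1.241270

1.241270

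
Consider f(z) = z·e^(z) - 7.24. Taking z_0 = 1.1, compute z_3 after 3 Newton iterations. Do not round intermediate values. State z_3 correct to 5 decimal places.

f'(z) = (z + 1)·e^(z)
z_0 = 1.100000: f = -3.935417, f' = 6.308749 → z_1 = 1.100000 - (-3.935417)/(6.308749) = 1.723803
z_1 = 1.723803: f = 2.423309, f' = 15.269117 → z_2 = 1.723803 - (2.423309)/(15.269117) = 1.565097
z_2 = 1.565097: f = 0.246071, f' = 12.269208 → z_3 = 1.565097 - (0.246071)/(12.269208) = 1.545041

1.54504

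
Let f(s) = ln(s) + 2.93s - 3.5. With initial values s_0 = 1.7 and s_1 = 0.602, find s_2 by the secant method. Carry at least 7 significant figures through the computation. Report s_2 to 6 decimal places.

Secant update: s_(k+1) = s_k − f(s_k)·(s_k − s_(k-1))/(f(s_k) − f(s_(k-1))).
f(s_0) = 2.011628, f(s_1) = -2.243638
s_2 = 0.602000 - (-2.243638)·(0.602000 - 1.700000)/(-2.243638 - (2.011628)) = 1.180933; f(s_2) = 0.126439

1.180933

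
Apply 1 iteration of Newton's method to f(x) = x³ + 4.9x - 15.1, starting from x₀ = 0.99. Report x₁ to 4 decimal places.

2.1735

f'(x) = 3x² + 4.9
x_0 = 0.990000: f = -9.278701, f' = 7.840300 → x_1 = 0.990000 - (-9.278701)/(7.840300) = 2.173462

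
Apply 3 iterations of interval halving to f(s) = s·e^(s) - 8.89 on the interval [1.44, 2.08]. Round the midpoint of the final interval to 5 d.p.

f(1.440000) = -2.812198, f(2.080000) = 7.759295 (opposite signs)
step 1: m = 1.760000, f(m) = 1.339890 > 0 → root in [1.440000, 1.760000]
step 2: m = 1.600000, f(m) = -0.965148 < 0 → root in [1.600000, 1.760000]
step 3: m = 1.680000, f(m) = 0.124134 > 0 → root in [1.600000, 1.680000]
Midpoint of [1.600000, 1.680000] = 1.640000

1.64000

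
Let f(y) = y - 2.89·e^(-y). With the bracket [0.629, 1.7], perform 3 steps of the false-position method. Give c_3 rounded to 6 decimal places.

f(0.629000) = -0.911730, f(1.700000) = 1.172045
step 1: c = 1.097603, f(c) = 0.133297 > 0 → new bracket [0.629000, 1.097603]
step 2: c = 1.037831, f(c) = 0.014129 > 0 → new bracket [0.629000, 1.037831]
step 3: c = 1.031592, f(c) = 0.001483 > 0 → new bracket [0.629000, 1.031592]

1.031592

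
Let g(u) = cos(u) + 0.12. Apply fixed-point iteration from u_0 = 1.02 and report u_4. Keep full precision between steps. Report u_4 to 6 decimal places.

u_1 = g(1.020000) = 0.643366
u_2 = g(0.643366) = 0.920081
u_3 = g(0.920081) = 0.725756
u_4 = g(0.725756) = 0.867998

0.867998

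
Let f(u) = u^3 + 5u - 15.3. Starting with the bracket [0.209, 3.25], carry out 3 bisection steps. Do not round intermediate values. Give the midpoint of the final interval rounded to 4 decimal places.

f(0.209000) = -14.245871, f(3.250000) = 35.278125 (opposite signs)
step 1: m = 1.729500, f(m) = -1.479271 < 0 → root in [1.729500, 3.250000]
step 2: m = 2.489750, f(m) = 12.582349 > 0 → root in [1.729500, 2.489750]
step 3: m = 2.109625, f(m) = 4.637048 > 0 → root in [1.729500, 2.109625]
Midpoint of [1.729500, 2.109625] = 1.919563

1.9196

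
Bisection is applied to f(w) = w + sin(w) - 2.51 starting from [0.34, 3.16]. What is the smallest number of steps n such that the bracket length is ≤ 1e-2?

9

Initial width b − a = 3.16 − 0.34 = 2.820000.
After n steps the width is (b−a)/2^n; need (b−a)/2^n ≤ 1e-2.
So n ≥ log₂(2.820000/1e-2) = log₂(282.0000) ≈ 8.1396.
Hence n = 9.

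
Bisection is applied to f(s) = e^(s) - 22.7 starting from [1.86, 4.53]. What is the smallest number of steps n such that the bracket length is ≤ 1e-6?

Initial width b − a = 4.53 − 1.86 = 2.670000.
After n steps the width is (b−a)/2^n; need (b−a)/2^n ≤ 1e-6.
So n ≥ log₂(2.670000/1e-6) = log₂(2670000.0000) ≈ 21.3484.
Hence n = 22.

22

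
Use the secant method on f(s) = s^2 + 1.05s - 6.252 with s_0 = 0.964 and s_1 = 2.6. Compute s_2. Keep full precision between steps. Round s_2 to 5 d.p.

1.89822

f(s_0) = -4.310504, f(s_1) = 3.238000
s_2 = 2.600000 - (3.238000)·(2.600000 - 0.964000)/(3.238000 - (-4.310504)) = 1.898223; f(s_2) = -0.655616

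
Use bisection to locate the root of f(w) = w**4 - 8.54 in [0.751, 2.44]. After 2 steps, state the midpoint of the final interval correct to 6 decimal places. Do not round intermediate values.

f(0.751000) = -8.221903, f(2.440000) = 26.905353 (opposite signs)
step 1: m = 1.595500, f(m) = -2.059818 < 0 → root in [1.595500, 2.440000]
step 2: m = 2.017750, f(m) = 8.035606 > 0 → root in [1.595500, 2.017750]
Midpoint of [1.595500, 2.017750] = 1.806625

1.806625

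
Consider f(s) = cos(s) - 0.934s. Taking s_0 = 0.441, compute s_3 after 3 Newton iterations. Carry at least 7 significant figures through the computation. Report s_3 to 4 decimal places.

f'(s) = -sin(s) - 0.934
s_0 = 0.441000: f = 0.492431, f' = -1.360844 → s_1 = 0.441000 - (0.492431)/(-1.360844) = 0.802857
s_1 = 0.802857: f = -0.055214, f' = -1.653344 → s_2 = 0.802857 - (-0.055214)/(-1.653344) = 0.769462
s_2 = 0.769462: f = -0.000392, f' = -1.629749 → s_3 = 0.769462 - (-0.000392)/(-1.629749) = 0.769221

0.7692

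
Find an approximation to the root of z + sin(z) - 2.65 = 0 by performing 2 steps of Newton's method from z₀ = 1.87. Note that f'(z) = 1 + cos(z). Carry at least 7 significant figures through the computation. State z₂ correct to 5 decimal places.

z_0 = 1.870000: f = 0.175572, f' = 0.705241 → z_1 = 1.870000 - (0.175572)/(0.705241) = 1.621047
z_1 = 1.621047: f = -0.030215, f' = 0.949770 → z_2 = 1.621047 - (-0.030215)/(0.949770) = 1.652860

1.65286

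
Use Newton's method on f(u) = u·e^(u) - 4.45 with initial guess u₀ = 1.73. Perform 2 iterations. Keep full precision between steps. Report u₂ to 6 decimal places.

1.271394

Newton update: u ← u − f(u)/f'(u).
f'(u) = (u + 1)·e^(u)
u_0 = 1.730000: f = 5.308331, f' = 15.398985 → u_1 = 1.730000 - (5.308331)/(15.398985) = 1.385280
u_1 = 1.385280: f = 1.085506, f' = 9.531453 → u_2 = 1.385280 - (1.085506)/(9.531453) = 1.271394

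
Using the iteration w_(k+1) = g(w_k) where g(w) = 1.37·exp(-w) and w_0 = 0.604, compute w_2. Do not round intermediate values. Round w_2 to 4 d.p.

w_1 = g(0.604000) = 0.748870
w_2 = g(0.748870) = 0.647874

0.6479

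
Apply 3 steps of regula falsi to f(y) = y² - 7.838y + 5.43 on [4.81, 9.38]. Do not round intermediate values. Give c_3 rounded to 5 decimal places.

7.00268

f(4.810000) = -9.134680, f(9.380000) = 19.893960
step 1: c = 6.248079, f(c) = -4.503950 < 0 → new bracket [6.248079, 9.380000]
step 2: c = 6.826244, f(c) = -1.476492 < 0 → new bracket [6.826244, 9.380000]
step 3: c = 7.002684, f(c) = -0.419453 < 0 → new bracket [7.002684, 9.380000]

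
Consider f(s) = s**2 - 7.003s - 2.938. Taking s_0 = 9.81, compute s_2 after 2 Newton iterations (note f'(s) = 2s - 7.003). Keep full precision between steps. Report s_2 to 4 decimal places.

7.4243

s_0 = 9.810000: f = 24.598670, f' = 12.617000 → s_1 = 9.810000 - (24.598670)/(12.617000) = 7.860355
s_1 = 7.860355: f = 3.801115, f' = 8.717710 → s_2 = 7.860355 - (3.801115)/(8.717710) = 7.424333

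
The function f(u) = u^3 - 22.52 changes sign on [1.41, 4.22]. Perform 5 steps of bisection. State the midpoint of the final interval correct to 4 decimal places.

f(1.410000) = -19.716779, f(4.220000) = 52.631448 (opposite signs)
step 1: m = 2.815000, f(m) = -0.213307 < 0 → root in [2.815000, 4.220000]
step 2: m = 3.517500, f(m) = 21.001346 > 0 → root in [2.815000, 3.517500]
step 3: m = 3.166250, f(m) = 9.222097 > 0 → root in [2.815000, 3.166250]
step 4: m = 2.990625, f(m) = 4.227665 > 0 → root in [2.815000, 2.990625]
step 5: m = 2.902812, f(m) = 1.940028 > 0 → root in [2.815000, 2.902812]
Midpoint of [2.815000, 2.902812] = 2.858906

2.8589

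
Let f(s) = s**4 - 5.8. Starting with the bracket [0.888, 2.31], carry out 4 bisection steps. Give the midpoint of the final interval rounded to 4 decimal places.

f(0.888000) = -5.178198, f(2.310000) = 22.673963 (opposite signs)
step 1: m = 1.599000, f(m) = 0.737231 > 0 → root in [0.888000, 1.599000]
step 2: m = 1.243500, f(m) = -3.408980 < 0 → root in [1.243500, 1.599000]
step 3: m = 1.421250, f(m) = -1.719796 < 0 → root in [1.421250, 1.599000]
step 4: m = 1.510125, f(m) = -0.599422 < 0 → root in [1.510125, 1.599000]
Midpoint of [1.510125, 1.599000] = 1.554562

1.5546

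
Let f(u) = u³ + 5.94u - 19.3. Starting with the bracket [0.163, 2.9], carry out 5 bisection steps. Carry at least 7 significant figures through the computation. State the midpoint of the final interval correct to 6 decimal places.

2.001922

f(0.163000) = -18.327449, f(2.900000) = 22.315000 (opposite signs)
step 1: m = 1.531500, f(m) = -6.610769 < 0 → root in [1.531500, 2.900000]
step 2: m = 2.215750, f(m) = 4.739886 > 0 → root in [1.531500, 2.215750]
step 3: m = 1.873625, f(m) = -1.593362 < 0 → root in [1.873625, 2.215750]
step 4: m = 2.044687, f(m) = 1.393765 > 0 → root in [1.873625, 2.044687]
step 5: m = 1.959156, f(m) = -0.142796 < 0 → root in [1.959156, 2.044687]
Midpoint of [1.959156, 2.044687] = 2.001922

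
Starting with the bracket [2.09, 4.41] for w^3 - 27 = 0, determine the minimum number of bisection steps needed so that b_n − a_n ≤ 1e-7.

25

Initial width b − a = 4.41 − 2.09 = 2.320000.
After n steps the width is (b−a)/2^n; need (b−a)/2^n ≤ 1e-7.
So n ≥ log₂(2.320000/1e-7) = log₂(23200000.0000) ≈ 24.4676.
Hence n = 25.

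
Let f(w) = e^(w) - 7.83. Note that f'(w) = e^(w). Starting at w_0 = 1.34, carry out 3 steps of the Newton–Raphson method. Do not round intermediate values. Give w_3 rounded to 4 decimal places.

2.0592

w_0 = 1.340000: f = -4.010956, f' = 3.819044 → w_1 = 1.340000 - (-4.010956)/(3.819044) = 2.390252
w_1 = 2.390252: f = 3.086240, f' = 10.916240 → w_2 = 2.390252 - (3.086240)/(10.916240) = 2.107532
w_2 = 2.107532: f = 0.397906, f' = 8.227906 → w_3 = 2.107532 - (0.397906)/(8.227906) = 2.059171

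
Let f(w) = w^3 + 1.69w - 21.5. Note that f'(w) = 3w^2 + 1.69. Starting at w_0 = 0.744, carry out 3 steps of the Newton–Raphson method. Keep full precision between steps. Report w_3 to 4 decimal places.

w_0 = 0.744000: f = -19.830809, f' = 3.350608 → w_1 = 0.744000 - (-19.830809)/(3.350608) = 6.662570
w_1 = 6.662570: f = 285.510202, f' = 134.859532 → w_2 = 6.662570 - (285.510202)/(134.859532) = 4.545477
w_2 = 4.545477: f = 80.097606, f' = 63.674087 → w_3 = 4.545477 - (80.097606)/(63.674087) = 3.287546

3.2875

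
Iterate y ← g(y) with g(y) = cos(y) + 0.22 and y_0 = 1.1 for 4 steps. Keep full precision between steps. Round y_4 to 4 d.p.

y_1 = g(1.100000) = 0.673596
y_2 = g(0.673596) = 1.001583
y_3 = g(1.001583) = 0.758969
y_4 = g(0.758969) = 0.945546

0.9455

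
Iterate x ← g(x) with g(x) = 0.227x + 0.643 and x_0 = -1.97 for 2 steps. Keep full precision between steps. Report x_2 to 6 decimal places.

0.687449

x_1 = g(-1.970000) = 0.195810
x_2 = g(0.195810) = 0.687449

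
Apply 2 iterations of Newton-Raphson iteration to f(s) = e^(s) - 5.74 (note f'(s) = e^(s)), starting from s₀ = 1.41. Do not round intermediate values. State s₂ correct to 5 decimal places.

s_0 = 1.410000: f = -1.644045, f' = 4.095955 → s_1 = 1.410000 - (-1.644045)/(4.095955) = 1.811382
s_1 = 1.811382: f = 0.378901, f' = 6.118901 → s_2 = 1.811382 - (0.378901)/(6.118901) = 1.749459

1.74946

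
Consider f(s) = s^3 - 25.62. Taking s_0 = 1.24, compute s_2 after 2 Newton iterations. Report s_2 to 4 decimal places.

4.4636

f'(s) = 3s^2
s_0 = 1.240000: f = -23.713376, f' = 4.612800 → s_1 = 1.240000 - (-23.713376)/(4.612800) = 6.380777
s_1 = 6.380777: f = 234.168962, f' = 122.142944 → s_2 = 6.380777 - (234.168962)/(122.142944) = 4.463606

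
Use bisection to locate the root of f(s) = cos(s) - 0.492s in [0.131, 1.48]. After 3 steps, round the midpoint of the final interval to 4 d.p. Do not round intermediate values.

1.0584

f(0.131000) = 0.926980, f(1.480000) = -0.637488 (opposite signs)
step 1: m = 0.805500, f(m) = 0.296445 > 0 → root in [0.805500, 1.480000]
step 2: m = 1.142750, f(m) = -0.147139 < 0 → root in [0.805500, 1.142750]
step 3: m = 0.974125, f(m) = 0.082623 > 0 → root in [0.974125, 1.142750]
Midpoint of [0.974125, 1.142750] = 1.058437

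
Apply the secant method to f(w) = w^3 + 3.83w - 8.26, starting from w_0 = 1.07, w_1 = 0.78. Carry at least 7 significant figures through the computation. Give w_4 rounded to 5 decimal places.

1.41417

Secant update: w_(k+1) = w_k − f(w_k)·(w_k − w_(k-1))/(f(w_k) − f(w_(k-1))).
f(w_0) = -2.936857, f(w_1) = -4.798048
w_2 = 0.780000 - (-4.798048)·(0.780000 - 1.070000)/(-4.798048 - (-2.936857)) = 1.527604; f(w_2) = 1.155501
w_3 = 1.527604 - (1.155501)·(1.527604 - 0.780000)/(1.155501 - (-4.798048)) = 1.382505; f(w_3) = -0.322601
w_4 = 1.382505 - (-0.322601)·(1.382505 - 1.527604)/(-0.322601 - (1.155501)) = 1.414173; f(w_4) = -0.015534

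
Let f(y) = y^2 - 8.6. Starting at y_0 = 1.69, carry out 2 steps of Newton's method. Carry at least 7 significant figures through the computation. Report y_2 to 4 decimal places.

f'(y) = 2y
y_0 = 1.690000: f = -5.743900, f' = 3.380000 → y_1 = 1.690000 - (-5.743900)/(3.380000) = 3.389379
y_1 = 3.389379: f = 2.887888, f' = 6.778757 → y_2 = 3.389379 - (2.887888)/(6.778757) = 2.963358

2.9634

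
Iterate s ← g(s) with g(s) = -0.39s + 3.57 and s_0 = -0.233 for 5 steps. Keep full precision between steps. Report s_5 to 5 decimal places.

2.59362

s_1 = g(-0.233000) = 3.660870
s_2 = g(3.660870) = 2.142261
s_3 = g(2.142261) = 2.734518
s_4 = g(2.734518) = 2.503538
s_5 = g(2.503538) = 2.593620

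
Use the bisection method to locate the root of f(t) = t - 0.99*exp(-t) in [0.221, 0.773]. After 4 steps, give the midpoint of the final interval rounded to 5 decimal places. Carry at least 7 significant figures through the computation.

0.54875

f(0.221000) = -0.572700, f(0.773000) = 0.315990 (opposite signs)
step 1: m = 0.497000, f(m) = -0.105269 < 0 → root in [0.497000, 0.773000]
step 2: m = 0.635000, f(m) = 0.110364 > 0 → root in [0.497000, 0.635000]
step 3: m = 0.566000, f(m) = 0.003886 > 0 → root in [0.497000, 0.566000]
step 4: m = 0.531500, f(m) = -0.050345 < 0 → root in [0.531500, 0.566000]
Midpoint of [0.531500, 0.566000] = 0.548750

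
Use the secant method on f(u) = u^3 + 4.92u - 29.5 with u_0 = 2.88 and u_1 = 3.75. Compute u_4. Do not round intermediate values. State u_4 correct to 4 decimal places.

Secant update: u_(k+1) = u_k − f(u_k)·(u_k − u_(k-1))/(f(u_k) − f(u_(k-1))).
f(u_0) = 8.557472, f(u_1) = 41.684375
u_2 = 3.750000 - (41.684375)·(3.750000 - 2.880000)/(41.684375 - (8.557472)) = 2.655258; f(u_2) = 2.284492
u_3 = 2.655258 - (2.284492)·(2.655258 - 3.750000)/(2.284492 - (41.684375)) = 2.591783; f(u_3) = 0.661449
u_4 = 2.591783 - (0.661449)·(2.591783 - 2.655258)/(0.661449 - (2.284492)) = 2.565914; f(u_4) = 0.018057

2.5659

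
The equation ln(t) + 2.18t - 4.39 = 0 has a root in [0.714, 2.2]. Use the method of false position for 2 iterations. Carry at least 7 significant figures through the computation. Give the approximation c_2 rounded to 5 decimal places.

f(0.714000) = -3.170352, f(2.200000) = 1.194457
step 1: c = 1.793347, f(c) = 0.103580 > 0 → new bracket [0.714000, 1.793347]
step 2: c = 1.759199, f(c) = 0.009912 > 0 → new bracket [0.714000, 1.759199]

1.75920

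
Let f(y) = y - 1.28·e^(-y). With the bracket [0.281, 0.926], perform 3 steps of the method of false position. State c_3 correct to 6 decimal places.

0.661073

f(0.281000) = -0.685436, f(0.926000) = 0.418947
step 1: c = 0.681320, f(c) = 0.033705 > 0 → new bracket [0.281000, 0.681320]
step 2: c = 0.662557, f(c) = 0.002677 > 0 → new bracket [0.281000, 0.662557]
step 3: c = 0.661073, f(c) = 0.000212 > 0 → new bracket [0.281000, 0.661073]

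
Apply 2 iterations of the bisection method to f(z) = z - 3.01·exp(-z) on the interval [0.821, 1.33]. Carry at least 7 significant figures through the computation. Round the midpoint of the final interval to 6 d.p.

1.011875

f(0.821000) = -0.503374, f(1.330000) = 0.533923 (opposite signs)
step 1: m = 1.075500, f(m) = 0.048707 > 0 → root in [0.821000, 1.075500]
step 2: m = 0.948250, f(m) = -0.217879 < 0 → root in [0.948250, 1.075500]
Midpoint of [0.948250, 1.075500] = 1.011875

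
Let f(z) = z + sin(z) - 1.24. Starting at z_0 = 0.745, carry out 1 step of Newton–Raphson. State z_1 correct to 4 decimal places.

0.6395

f'(z) = 1 + cos(z)
z_0 = 0.745000: f = 0.182972, f' = 1.735088 → z_1 = 0.745000 - (0.182972)/(1.735088) = 0.639546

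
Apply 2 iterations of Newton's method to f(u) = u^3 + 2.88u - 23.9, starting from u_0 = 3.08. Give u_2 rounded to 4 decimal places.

2.5509

Newton update: u ← u − f(u)/f'(u).
f'(u) = 3u^2 + 2.88
u_0 = 3.080000: f = 14.188512, f' = 31.339200 → u_1 = 3.080000 - (14.188512)/(31.339200) = 2.627260
u_1 = 2.627260: f = 1.801156, f' = 23.587484 → u_2 = 2.627260 - (1.801156)/(23.587484) = 2.550899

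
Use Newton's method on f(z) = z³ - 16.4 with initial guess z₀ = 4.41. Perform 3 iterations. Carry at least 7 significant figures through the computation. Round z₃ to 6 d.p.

2.547232

f'(z) = 3z²
z_0 = 4.410000: f = 69.366121, f' = 58.344300 → z_1 = 4.410000 - (69.366121)/(58.344300) = 3.221090
z_1 = 3.221090: f = 17.020165, f' = 31.126263 → z_2 = 3.221090 - (17.020165)/(31.126263) = 2.674280
z_2 = 2.674280: f = 2.725836, f' = 21.455314 → z_3 = 2.674280 - (2.725836)/(21.455314) = 2.547232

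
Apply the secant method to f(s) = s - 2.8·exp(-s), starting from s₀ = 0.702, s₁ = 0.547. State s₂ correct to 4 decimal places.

0.9762

f(s_0) = -0.685661, f(s_1) = -1.073313
s_2 = 0.547000 - (-1.073313)·(0.547000 - 0.702000)/(-1.073313 - (-0.685661)) = 0.976156; f(s_2) = -0.078761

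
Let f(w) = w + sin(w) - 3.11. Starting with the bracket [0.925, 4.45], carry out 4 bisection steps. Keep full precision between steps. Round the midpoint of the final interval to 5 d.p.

2.57734

f(0.925000) = -1.386379, f(4.450000) = 0.374227 (opposite signs)
step 1: m = 2.687500, f(m) = 0.016147 > 0 → root in [0.925000, 2.687500]
step 2: m = 1.806250, f(m) = -0.331341 < 0 → root in [1.806250, 2.687500]
step 3: m = 2.246875, f(m) = -0.083093 < 0 → root in [2.246875, 2.687500]
step 4: m = 2.467188, f(m) = -0.018380 < 0 → root in [2.467188, 2.687500]
Midpoint of [2.467188, 2.687500] = 2.577344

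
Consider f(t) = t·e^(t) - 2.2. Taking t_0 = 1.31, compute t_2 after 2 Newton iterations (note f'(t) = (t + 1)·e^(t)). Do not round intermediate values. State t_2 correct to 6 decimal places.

0.904649

Newton update: t ← t − f(t)/f'(t).
t_0 = 1.310000: f = 2.655088, f' = 8.561261 → t_1 = 1.310000 - (2.655088)/(8.561261) = 0.999872
t_1 = 0.999872: f = 0.517586, f' = 5.435519 → t_2 = 0.999872 - (0.517586)/(5.435519) = 0.904649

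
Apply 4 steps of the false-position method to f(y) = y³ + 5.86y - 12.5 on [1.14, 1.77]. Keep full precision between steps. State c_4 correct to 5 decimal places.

1.52630

f(1.140000) = -4.338056, f(1.770000) = 3.417433
step 1: c = 1.492392, f(c) = -0.430672 < 0 → new bracket [1.492392, 1.770000]
step 2: c = 1.523462, f(c) = -0.036659 < 0 → new bracket [1.523462, 1.770000]
step 3: c = 1.526078, f(c) = -0.003076 < 0 → new bracket [1.526078, 1.770000]
step 4: c = 1.526298, f(c) = -0.000258 < 0 → new bracket [1.526298, 1.770000]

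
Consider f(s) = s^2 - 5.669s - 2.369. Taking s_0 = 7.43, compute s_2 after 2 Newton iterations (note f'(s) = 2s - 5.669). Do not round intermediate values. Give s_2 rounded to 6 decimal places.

6.066010

s_0 = 7.430000: f = 10.715230, f' = 9.191000 → s_1 = 7.430000 - (10.715230)/(9.191000) = 6.264161
s_1 = 6.264161: f = 1.359182, f' = 6.859321 → s_2 = 6.264161 - (1.359182)/(6.859321) = 6.066010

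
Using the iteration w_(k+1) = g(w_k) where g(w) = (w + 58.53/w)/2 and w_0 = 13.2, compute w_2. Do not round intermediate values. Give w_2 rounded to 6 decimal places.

7.727662

w_1 = g(13.200000) = 8.817045
w_2 = g(8.817045) = 7.727662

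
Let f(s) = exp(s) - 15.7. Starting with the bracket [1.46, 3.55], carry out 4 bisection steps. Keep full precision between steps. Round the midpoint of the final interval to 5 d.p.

f(1.460000) = -11.394040, f(3.550000) = 19.113317 (opposite signs)
step 1: m = 2.505000, f(m) = -3.456441 < 0 → root in [2.505000, 3.550000]
step 2: m = 3.027500, f(m) = 4.945554 > 0 → root in [2.505000, 3.027500]
step 3: m = 2.766250, f(m) = 0.198901 > 0 → root in [2.505000, 2.766250]
step 4: m = 2.635625, f(m) = -1.747970 < 0 → root in [2.635625, 2.766250]
Midpoint of [2.635625, 2.766250] = 2.700938

2.70094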